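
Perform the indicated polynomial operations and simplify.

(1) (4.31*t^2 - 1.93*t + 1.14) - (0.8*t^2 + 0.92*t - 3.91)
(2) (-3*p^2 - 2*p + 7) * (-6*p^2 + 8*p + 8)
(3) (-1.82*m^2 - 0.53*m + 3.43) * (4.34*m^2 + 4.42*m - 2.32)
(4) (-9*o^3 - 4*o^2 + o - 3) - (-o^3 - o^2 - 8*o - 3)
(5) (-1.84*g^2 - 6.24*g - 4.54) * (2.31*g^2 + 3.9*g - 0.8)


(1) = 3.51*t^2 - 2.85*t + 5.05
(2) = 18*p^4 - 12*p^3 - 82*p^2 + 40*p + 56
(3) = -7.8988*m^4 - 10.3446*m^3 + 16.766*m^2 + 16.3902*m - 7.9576
(4) = -8*o^3 - 3*o^2 + 9*o
(5) = -4.2504*g^4 - 21.5904*g^3 - 33.3514*g^2 - 12.714*g + 3.632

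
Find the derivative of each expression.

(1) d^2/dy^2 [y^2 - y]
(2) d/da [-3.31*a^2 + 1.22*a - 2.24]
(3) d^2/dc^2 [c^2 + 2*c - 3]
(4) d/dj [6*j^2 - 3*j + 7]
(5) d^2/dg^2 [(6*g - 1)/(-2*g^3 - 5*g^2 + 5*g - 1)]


(1) = 2
(2) = 1.22 - 6.62*a
(3) = 2
(4) = 12*j - 3
(5) = 2*(-72*g^5 - 156*g^4 - 130*g^3 + 117*g^2 + 9*g - 10)/(8*g^9 + 60*g^8 + 90*g^7 - 163*g^6 - 165*g^5 + 390*g^4 - 269*g^3 + 90*g^2 - 15*g + 1)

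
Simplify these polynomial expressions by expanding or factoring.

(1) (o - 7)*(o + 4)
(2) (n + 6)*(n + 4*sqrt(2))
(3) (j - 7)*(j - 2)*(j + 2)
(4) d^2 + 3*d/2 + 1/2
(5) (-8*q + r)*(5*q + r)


(1) = o^2 - 3*o - 28
(2) = n^2 + 4*sqrt(2)*n + 6*n + 24*sqrt(2)
(3) = j^3 - 7*j^2 - 4*j + 28
(4) = (d + 1/2)*(d + 1)
(5) = -40*q^2 - 3*q*r + r^2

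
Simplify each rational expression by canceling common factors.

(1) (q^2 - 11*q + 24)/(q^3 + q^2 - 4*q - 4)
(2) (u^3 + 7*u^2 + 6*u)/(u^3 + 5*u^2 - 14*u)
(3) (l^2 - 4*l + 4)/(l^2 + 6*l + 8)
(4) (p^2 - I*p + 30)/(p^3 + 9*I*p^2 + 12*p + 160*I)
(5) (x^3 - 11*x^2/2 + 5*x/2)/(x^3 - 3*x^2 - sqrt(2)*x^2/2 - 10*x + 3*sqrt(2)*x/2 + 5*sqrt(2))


(1) = (q^2 - 11*q + 24)/(q^3 + q^2 - 4*q - 4)
(2) = (u^2 + 7*u + 6)/(u^2 + 5*u - 14)
(3) = (l^2 - 4*l + 4)/(l^2 + 6*l + 8)
(4) = (p - 6*I)/(p^2 + 4*I*p + 32)
(5) = (4*x^2 - 2*x)/(4*x^2 + x*(8 - 2*sqrt(2)) - 4*sqrt(2))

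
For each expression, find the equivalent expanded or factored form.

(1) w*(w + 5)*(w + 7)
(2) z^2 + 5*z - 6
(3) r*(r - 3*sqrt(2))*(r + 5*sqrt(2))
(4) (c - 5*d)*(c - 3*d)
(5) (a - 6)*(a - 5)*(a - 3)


(1) = w^3 + 12*w^2 + 35*w
(2) = (z - 1)*(z + 6)
(3) = r^3 + 2*sqrt(2)*r^2 - 30*r
(4) = c^2 - 8*c*d + 15*d^2
(5) = a^3 - 14*a^2 + 63*a - 90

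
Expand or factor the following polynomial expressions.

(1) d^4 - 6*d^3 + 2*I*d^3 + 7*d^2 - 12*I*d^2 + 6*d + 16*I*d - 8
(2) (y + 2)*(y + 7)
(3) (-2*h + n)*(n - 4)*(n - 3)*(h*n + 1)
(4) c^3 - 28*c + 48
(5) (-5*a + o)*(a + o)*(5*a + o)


(1) = (d - 4)*(d - 2)*(d + I)^2
(2) = y^2 + 9*y + 14
(3) = -2*h^2*n^3 + 14*h^2*n^2 - 24*h^2*n + h*n^4 - 7*h*n^3 + 10*h*n^2 + 14*h*n - 24*h + n^3 - 7*n^2 + 12*n
(4) = (c - 4)*(c - 2)*(c + 6)
(5) = -25*a^3 - 25*a^2*o + a*o^2 + o^3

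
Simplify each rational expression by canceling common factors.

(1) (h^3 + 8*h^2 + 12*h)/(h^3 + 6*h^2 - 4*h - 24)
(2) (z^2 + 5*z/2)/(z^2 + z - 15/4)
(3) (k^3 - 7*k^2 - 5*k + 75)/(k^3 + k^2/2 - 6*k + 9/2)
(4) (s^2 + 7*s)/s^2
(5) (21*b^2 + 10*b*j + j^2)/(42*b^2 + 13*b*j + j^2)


(1) = h/(h - 2)
(2) = 2*z/(2*z - 3)
(3) = (2*k^2 - 20*k + 50)/(2*k^2 - 5*k + 3)
(4) = (s + 7)/s
(5) = (3*b + j)/(6*b + j)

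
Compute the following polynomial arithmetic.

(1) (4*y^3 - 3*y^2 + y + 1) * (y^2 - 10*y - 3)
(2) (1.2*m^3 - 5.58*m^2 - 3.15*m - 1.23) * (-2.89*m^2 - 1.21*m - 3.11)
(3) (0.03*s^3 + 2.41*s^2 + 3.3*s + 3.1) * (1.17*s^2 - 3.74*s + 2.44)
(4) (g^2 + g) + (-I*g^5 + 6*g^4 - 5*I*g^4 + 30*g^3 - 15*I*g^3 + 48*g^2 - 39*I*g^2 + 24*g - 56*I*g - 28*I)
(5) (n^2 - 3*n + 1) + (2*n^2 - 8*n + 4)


(1) = 4*y^5 - 43*y^4 + 19*y^3 - 13*y - 3
(2) = -3.468*m^5 + 14.6742*m^4 + 12.1233*m^3 + 24.72*m^2 + 11.2848*m + 3.8253
(3) = 0.0351*s^5 + 2.7075*s^4 - 5.0792*s^3 - 2.8346*s^2 - 3.542*s + 7.564
(4) = -I*g^5 + 6*g^4 - 5*I*g^4 + 30*g^3 - 15*I*g^3 + 49*g^2 - 39*I*g^2 + 25*g - 56*I*g - 28*I
(5) = 3*n^2 - 11*n + 5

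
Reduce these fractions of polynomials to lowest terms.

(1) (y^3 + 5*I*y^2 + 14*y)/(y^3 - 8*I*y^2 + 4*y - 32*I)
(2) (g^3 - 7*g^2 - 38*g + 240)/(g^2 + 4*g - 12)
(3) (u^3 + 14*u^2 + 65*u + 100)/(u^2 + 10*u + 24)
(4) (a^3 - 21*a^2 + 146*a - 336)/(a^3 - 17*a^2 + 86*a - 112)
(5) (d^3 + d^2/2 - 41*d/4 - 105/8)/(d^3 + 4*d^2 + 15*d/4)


(1) = (y^2 + 7*I*y)/(y^2 - 6*I*y + 16)
(2) = (g^2 - 13*g + 40)/(g - 2)
(3) = (u^2 + 10*u + 25)/(u + 6)
(4) = (a - 6)/(a - 2)
(5) = (2*d - 7)/(2*d)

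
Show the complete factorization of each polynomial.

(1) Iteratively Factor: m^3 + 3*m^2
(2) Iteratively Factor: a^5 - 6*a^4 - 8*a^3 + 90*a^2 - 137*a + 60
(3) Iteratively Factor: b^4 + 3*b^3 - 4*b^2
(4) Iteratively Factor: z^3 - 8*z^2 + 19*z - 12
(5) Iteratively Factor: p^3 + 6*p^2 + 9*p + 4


(1) = (m)*(m^2 + 3*m) = m*(m + 3)*(m)
(2) = (a - 1)*(a^4 - 5*a^3 - 13*a^2 + 77*a - 60) = (a - 1)^2*(a^3 - 4*a^2 - 17*a + 60) = (a - 1)^2*(a + 4)*(a^2 - 8*a + 15) = (a - 3)*(a - 1)^2*(a + 4)*(a - 5)
(3) = (b)*(b^3 + 3*b^2 - 4*b) = b^2*(b^2 + 3*b - 4) = b^2*(b + 4)*(b - 1)
(4) = (z - 3)*(z^2 - 5*z + 4) = (z - 3)*(z - 1)*(z - 4)
(5) = (p + 1)*(p^2 + 5*p + 4) = (p + 1)*(p + 4)*(p + 1)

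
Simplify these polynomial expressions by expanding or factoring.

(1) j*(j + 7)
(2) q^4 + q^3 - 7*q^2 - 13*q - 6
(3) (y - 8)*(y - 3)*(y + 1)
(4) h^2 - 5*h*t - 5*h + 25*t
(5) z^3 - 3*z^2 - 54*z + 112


(1) = j^2 + 7*j
(2) = (q - 3)*(q + 1)^2*(q + 2)
(3) = y^3 - 10*y^2 + 13*y + 24
(4) = (h - 5)*(h - 5*t)
(5) = (z - 8)*(z - 2)*(z + 7)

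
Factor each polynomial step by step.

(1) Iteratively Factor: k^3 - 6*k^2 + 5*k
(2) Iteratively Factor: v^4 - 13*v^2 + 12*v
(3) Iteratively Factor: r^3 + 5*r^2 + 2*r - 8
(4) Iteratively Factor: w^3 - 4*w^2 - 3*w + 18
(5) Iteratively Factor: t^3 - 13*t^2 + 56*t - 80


(1) = (k - 5)*(k^2 - k) = k*(k - 5)*(k - 1)
(2) = (v - 3)*(v^3 + 3*v^2 - 4*v) = (v - 3)*(v + 4)*(v^2 - v) = v*(v - 3)*(v + 4)*(v - 1)
(3) = (r + 4)*(r^2 + r - 2) = (r + 2)*(r + 4)*(r - 1)
(4) = (w + 2)*(w^2 - 6*w + 9) = (w - 3)*(w + 2)*(w - 3)
(5) = (t - 4)*(t^2 - 9*t + 20) = (t - 5)*(t - 4)*(t - 4)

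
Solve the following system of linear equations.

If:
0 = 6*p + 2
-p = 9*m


Then:
m = 1/27
p = -1/3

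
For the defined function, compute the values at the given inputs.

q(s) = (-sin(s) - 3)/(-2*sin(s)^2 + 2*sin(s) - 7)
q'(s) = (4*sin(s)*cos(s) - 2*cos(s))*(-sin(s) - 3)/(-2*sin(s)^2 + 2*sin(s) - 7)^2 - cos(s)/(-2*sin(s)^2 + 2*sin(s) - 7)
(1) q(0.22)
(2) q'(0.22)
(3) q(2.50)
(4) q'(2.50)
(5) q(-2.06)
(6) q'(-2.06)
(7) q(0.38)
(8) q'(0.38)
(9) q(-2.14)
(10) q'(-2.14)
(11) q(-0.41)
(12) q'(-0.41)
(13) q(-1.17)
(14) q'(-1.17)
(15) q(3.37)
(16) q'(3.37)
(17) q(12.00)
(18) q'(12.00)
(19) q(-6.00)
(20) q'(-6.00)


(1) = 0.48
(2) = 0.23
(3) = 0.55
(4) = -0.10
(5) = 0.21
(6) = -0.10
(7) = 0.52
(8) = 0.18
(9) = 0.21
(10) = -0.11
(11) = 0.32
(12) = 0.24
(13) = 0.20
(14) = 0.08
(15) = 0.37
(16) = -0.27
(17) = 0.28
(18) = 0.21
(19) = 0.50
(20) = 0.21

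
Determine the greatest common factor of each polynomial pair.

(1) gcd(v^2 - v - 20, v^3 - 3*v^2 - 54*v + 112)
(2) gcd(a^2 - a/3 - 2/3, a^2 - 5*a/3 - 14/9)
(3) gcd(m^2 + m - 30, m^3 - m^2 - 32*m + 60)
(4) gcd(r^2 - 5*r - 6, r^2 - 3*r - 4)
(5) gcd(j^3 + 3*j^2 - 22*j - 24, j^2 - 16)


(1) = 1
(2) = gcd((a - 1)*(a + 2/3), (a - 7/3)*(a + 2/3)) = a + 2/3
(3) = gcd((m - 5)*(m + 6), (m - 5)*(m - 2)*(m + 6)) = m^2 + m - 30
(4) = r + 1
(5) = gcd((j - 4)*(j + 1)*(j + 6), (j - 4)*(j + 4)) = j - 4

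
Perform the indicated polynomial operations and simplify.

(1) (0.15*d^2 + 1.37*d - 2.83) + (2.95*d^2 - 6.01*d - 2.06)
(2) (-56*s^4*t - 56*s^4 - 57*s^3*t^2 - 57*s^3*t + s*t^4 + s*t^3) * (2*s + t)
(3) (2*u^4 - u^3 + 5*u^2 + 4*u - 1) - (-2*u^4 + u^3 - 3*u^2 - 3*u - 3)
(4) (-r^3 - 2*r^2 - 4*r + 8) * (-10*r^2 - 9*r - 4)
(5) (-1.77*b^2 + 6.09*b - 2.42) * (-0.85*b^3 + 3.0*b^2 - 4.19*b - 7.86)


(1) = 3.1*d^2 - 4.64*d - 4.89
(2) = -112*s^5*t - 112*s^5 - 170*s^4*t^2 - 170*s^4*t - 57*s^3*t^3 - 57*s^3*t^2 + 2*s^2*t^4 + 2*s^2*t^3 + s*t^5 + s*t^4
(3) = 4*u^4 - 2*u^3 + 8*u^2 + 7*u + 2
(4) = 10*r^5 + 29*r^4 + 62*r^3 - 36*r^2 - 56*r - 32
(5) = 1.5045*b^5 - 10.4865*b^4 + 27.7433*b^3 - 18.8649*b^2 - 37.7276*b + 19.0212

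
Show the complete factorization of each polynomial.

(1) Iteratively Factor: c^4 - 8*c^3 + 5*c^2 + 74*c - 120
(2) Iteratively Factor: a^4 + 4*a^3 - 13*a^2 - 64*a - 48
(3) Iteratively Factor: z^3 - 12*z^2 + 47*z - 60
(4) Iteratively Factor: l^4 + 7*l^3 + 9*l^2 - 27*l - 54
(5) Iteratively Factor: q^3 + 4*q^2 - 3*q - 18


(1) = (c - 5)*(c^3 - 3*c^2 - 10*c + 24) = (c - 5)*(c - 4)*(c^2 + c - 6) = (c - 5)*(c - 4)*(c - 2)*(c + 3)
(2) = (a + 1)*(a^3 + 3*a^2 - 16*a - 48) = (a - 4)*(a + 1)*(a^2 + 7*a + 12) = (a - 4)*(a + 1)*(a + 3)*(a + 4)
(3) = (z - 5)*(z^2 - 7*z + 12) = (z - 5)*(z - 3)*(z - 4)
(4) = (l + 3)*(l^3 + 4*l^2 - 3*l - 18) = (l + 3)^2*(l^2 + l - 6) = (l - 2)*(l + 3)^2*(l + 3)
(5) = (q - 2)*(q^2 + 6*q + 9) = (q - 2)*(q + 3)*(q + 3)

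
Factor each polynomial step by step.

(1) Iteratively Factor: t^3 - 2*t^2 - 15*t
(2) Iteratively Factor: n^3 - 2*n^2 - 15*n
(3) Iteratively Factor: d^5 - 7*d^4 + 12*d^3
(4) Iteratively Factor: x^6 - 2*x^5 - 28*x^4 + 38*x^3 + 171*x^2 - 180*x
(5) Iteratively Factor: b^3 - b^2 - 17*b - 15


(1) = (t - 5)*(t^2 + 3*t) = t*(t - 5)*(t + 3)
(2) = (n + 3)*(n^2 - 5*n) = n*(n + 3)*(n - 5)
(3) = (d)*(d^4 - 7*d^3 + 12*d^2) = d^2*(d^3 - 7*d^2 + 12*d) = d^2*(d - 3)*(d^2 - 4*d) = d^3*(d - 3)*(d - 4)
(4) = (x - 5)*(x^5 + 3*x^4 - 13*x^3 - 27*x^2 + 36*x) = (x - 5)*(x + 3)*(x^4 - 13*x^2 + 12*x) = (x - 5)*(x - 1)*(x + 3)*(x^3 + x^2 - 12*x) = (x - 5)*(x - 1)*(x + 3)*(x + 4)*(x^2 - 3*x) = (x - 5)*(x - 3)*(x - 1)*(x + 3)*(x + 4)*(x)
(5) = (b + 1)*(b^2 - 2*b - 15) = (b - 5)*(b + 1)*(b + 3)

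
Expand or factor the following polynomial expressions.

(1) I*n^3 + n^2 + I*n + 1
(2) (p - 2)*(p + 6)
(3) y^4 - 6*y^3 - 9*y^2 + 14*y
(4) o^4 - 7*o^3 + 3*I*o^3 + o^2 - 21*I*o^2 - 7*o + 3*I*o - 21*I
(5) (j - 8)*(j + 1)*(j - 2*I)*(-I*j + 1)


(1) = (n - I)*(n + I)*(I*n + 1)
(2) = p^2 + 4*p - 12
(3) = y*(y - 7)*(y - 1)*(y + 2)
(4) = (o - 7)*(o - I)*(o + I)*(o + 3*I)
(5) = -I*j^4 - j^3 + 7*I*j^3 + 7*j^2 + 6*I*j^2 + 8*j + 14*I*j + 16*I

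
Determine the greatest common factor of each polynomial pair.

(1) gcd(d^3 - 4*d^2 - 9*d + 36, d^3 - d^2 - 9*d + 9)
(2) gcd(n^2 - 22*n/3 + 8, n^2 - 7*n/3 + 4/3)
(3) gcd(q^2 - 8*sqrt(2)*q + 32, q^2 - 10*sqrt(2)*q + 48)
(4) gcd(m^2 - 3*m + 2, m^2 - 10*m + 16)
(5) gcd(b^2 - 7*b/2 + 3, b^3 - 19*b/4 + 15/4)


(1) = d^2 - 9
(2) = gcd((n - 6)*(n - 4/3), (n - 4/3)*(n - 1)) = n - 4/3
(3) = gcd((q - 4*sqrt(2))^2, (q - 6*sqrt(2))*(q - 4*sqrt(2))) = q - 4*sqrt(2)
(4) = m - 2
(5) = gcd((b - 2)*(b - 3/2), (b - 3/2)*(b - 1)*(b + 5/2)) = b - 3/2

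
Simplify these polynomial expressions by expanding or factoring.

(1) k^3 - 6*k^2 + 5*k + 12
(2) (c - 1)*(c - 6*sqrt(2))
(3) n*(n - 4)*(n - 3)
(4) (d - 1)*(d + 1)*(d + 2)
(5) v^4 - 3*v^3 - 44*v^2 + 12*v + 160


(1) = (k - 4)*(k - 3)*(k + 1)
(2) = c^2 - 6*sqrt(2)*c - c + 6*sqrt(2)
(3) = n^3 - 7*n^2 + 12*n
(4) = d^3 + 2*d^2 - d - 2
(5) = (v - 8)*(v - 2)*(v + 2)*(v + 5)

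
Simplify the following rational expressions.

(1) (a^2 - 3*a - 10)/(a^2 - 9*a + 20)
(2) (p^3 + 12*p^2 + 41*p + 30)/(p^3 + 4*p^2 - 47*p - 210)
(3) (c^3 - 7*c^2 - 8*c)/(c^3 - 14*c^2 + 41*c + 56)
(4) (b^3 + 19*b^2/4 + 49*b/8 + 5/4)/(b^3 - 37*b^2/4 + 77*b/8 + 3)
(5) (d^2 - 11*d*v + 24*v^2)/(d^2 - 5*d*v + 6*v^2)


(1) = (a + 2)/(a - 4)
(2) = (p + 1)/(p - 7)
(3) = c/(c - 7)
(4) = (2*b^2 + 9*b + 10)/(2*b^2 - 19*b + 24)
(5) = (-d + 8*v)/(-d + 2*v)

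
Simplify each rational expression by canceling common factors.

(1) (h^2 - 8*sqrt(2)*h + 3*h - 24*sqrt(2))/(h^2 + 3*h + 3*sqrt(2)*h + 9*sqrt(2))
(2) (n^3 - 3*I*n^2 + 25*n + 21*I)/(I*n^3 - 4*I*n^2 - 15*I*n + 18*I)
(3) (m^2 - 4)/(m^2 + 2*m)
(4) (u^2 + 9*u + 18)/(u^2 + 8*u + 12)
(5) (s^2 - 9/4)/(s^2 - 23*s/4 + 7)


(1) = (h - 8*sqrt(2))/(h + 3*sqrt(2))
(2) = (-I*n^3 - 3*n^2 - 25*I*n + 21)/(n^3 - 4*n^2 - 15*n + 18)
(3) = (m - 2)/m
(4) = (u + 3)/(u + 2)
(5) = (4*s^2 - 9)/(4*s^2 - 23*s + 28)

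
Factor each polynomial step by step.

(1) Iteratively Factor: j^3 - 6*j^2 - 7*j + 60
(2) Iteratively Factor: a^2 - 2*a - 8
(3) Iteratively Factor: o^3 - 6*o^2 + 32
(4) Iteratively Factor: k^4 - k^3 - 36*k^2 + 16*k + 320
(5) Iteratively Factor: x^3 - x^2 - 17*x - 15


(1) = (j - 5)*(j^2 - j - 12) = (j - 5)*(j - 4)*(j + 3)
(2) = (a + 2)*(a - 4)
(3) = (o + 2)*(o^2 - 8*o + 16) = (o - 4)*(o + 2)*(o - 4)
(4) = (k - 4)*(k^3 + 3*k^2 - 24*k - 80) = (k - 4)*(k + 4)*(k^2 - k - 20) = (k - 4)*(k + 4)^2*(k - 5)
(5) = (x + 1)*(x^2 - 2*x - 15) = (x - 5)*(x + 1)*(x + 3)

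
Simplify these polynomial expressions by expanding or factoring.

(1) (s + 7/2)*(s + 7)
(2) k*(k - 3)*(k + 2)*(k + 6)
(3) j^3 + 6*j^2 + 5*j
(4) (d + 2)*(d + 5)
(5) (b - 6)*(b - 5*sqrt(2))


(1) = s^2 + 21*s/2 + 49/2
(2) = k^4 + 5*k^3 - 12*k^2 - 36*k
(3) = j*(j + 1)*(j + 5)
(4) = d^2 + 7*d + 10
(5) = b^2 - 5*sqrt(2)*b - 6*b + 30*sqrt(2)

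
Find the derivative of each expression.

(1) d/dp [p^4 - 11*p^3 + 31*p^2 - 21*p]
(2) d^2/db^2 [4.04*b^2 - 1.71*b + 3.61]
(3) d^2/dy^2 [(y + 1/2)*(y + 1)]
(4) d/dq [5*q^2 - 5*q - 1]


(1) = 4*p^3 - 33*p^2 + 62*p - 21
(2) = 8.08000000000000
(3) = 2
(4) = 10*q - 5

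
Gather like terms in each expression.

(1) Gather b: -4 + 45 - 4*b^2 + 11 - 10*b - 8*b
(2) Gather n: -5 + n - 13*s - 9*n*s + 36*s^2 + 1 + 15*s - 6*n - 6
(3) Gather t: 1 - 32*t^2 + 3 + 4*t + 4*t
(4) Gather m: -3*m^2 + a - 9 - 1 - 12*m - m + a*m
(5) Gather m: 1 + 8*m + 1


(1) = -4*b^2 - 18*b + 52
(2) = n*(-9*s - 5) + 36*s^2 + 2*s - 10
(3) = -32*t^2 + 8*t + 4
(4) = a - 3*m^2 + m*(a - 13) - 10
(5) = 8*m + 2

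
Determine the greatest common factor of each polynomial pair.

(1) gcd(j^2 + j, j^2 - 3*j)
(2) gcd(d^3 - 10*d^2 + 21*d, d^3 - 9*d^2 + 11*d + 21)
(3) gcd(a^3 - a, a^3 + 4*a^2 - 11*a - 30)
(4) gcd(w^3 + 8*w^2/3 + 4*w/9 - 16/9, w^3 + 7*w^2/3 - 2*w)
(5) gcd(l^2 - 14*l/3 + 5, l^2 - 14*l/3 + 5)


(1) = j
(2) = gcd(d*(d - 7)*(d - 3), (d - 7)*(d - 3)*(d + 1)) = d^2 - 10*d + 21
(3) = 1
(4) = gcd((w - 2/3)*(w + 4/3)*(w + 2), w*(w - 2/3)*(w + 3)) = w - 2/3
(5) = l^2 - 14*l/3 + 5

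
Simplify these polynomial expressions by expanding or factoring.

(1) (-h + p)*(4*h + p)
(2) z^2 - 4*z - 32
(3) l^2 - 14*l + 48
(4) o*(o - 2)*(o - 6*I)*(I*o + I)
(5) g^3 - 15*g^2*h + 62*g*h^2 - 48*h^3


(1) = -4*h^2 + 3*h*p + p^2
(2) = (z - 8)*(z + 4)
(3) = (l - 8)*(l - 6)
(4) = I*o^4 + 6*o^3 - I*o^3 - 6*o^2 - 2*I*o^2 - 12*o
(5) = (g - 8*h)*(g - 6*h)*(g - h)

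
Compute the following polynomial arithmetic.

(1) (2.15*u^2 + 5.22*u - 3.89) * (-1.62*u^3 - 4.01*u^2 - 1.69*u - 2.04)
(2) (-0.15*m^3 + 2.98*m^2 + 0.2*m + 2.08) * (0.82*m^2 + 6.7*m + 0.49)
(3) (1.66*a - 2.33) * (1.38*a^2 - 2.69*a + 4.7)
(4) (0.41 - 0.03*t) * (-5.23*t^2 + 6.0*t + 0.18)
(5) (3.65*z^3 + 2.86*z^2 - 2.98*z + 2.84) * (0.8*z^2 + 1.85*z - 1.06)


(1) = -3.483*u^5 - 17.0779*u^4 - 18.2639*u^3 + 2.3911*u^2 - 4.0747*u + 7.9356
(2) = -0.123*m^5 + 1.4386*m^4 + 20.0565*m^3 + 4.5058*m^2 + 14.034*m + 1.0192
(3) = 2.2908*a^3 - 7.6808*a^2 + 14.0697*a - 10.951
(4) = 0.1569*t^3 - 2.3243*t^2 + 2.4546*t + 0.0738
(5) = 2.92*z^5 + 9.0405*z^4 - 0.962*z^3 - 6.2726*z^2 + 8.4128*z - 3.0104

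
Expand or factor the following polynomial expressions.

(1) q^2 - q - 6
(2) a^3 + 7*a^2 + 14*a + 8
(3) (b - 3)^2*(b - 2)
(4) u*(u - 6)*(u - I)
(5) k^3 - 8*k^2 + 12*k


(1) = (q - 3)*(q + 2)
(2) = (a + 1)*(a + 2)*(a + 4)
(3) = b^3 - 8*b^2 + 21*b - 18
(4) = u^3 - 6*u^2 - I*u^2 + 6*I*u
(5) = k*(k - 6)*(k - 2)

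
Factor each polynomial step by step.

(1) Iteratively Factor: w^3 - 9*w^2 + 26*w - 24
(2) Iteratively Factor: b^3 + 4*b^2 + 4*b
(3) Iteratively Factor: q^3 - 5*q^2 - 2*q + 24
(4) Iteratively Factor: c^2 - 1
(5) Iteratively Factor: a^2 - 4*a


(1) = (w - 2)*(w^2 - 7*w + 12) = (w - 3)*(w - 2)*(w - 4)
(2) = (b + 2)*(b^2 + 2*b) = b*(b + 2)*(b + 2)
(3) = (q - 3)*(q^2 - 2*q - 8) = (q - 3)*(q + 2)*(q - 4)
(4) = (c - 1)*(c + 1)
(5) = (a - 4)*(a)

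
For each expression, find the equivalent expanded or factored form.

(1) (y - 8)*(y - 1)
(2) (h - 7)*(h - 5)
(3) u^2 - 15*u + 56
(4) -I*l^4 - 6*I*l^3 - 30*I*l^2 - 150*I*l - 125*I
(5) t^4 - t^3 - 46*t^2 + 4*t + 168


(1) = y^2 - 9*y + 8
(2) = h^2 - 12*h + 35
(3) = (u - 8)*(u - 7)
(4) = (l + 5)*(l - 5*I)*(l + 5*I)*(-I*l - I)
(5) = (t - 7)*(t - 2)*(t + 2)*(t + 6)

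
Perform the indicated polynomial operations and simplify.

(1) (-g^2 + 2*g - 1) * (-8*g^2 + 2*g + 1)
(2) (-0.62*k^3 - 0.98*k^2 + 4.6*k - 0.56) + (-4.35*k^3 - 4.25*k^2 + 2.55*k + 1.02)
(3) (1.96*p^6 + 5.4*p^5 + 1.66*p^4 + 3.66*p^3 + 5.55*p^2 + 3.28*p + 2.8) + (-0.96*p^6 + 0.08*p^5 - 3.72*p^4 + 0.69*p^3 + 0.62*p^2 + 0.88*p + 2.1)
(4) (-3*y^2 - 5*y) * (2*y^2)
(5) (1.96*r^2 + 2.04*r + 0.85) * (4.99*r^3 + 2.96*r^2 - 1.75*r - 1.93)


(1) = 8*g^4 - 18*g^3 + 11*g^2 - 1
(2) = -4.97*k^3 - 5.23*k^2 + 7.15*k + 0.46
(3) = 1.0*p^6 + 5.48*p^5 - 2.06*p^4 + 4.35*p^3 + 6.17*p^2 + 4.16*p + 4.9
(4) = -6*y^4 - 10*y^3
(5) = 9.7804*r^5 + 15.9812*r^4 + 6.8499*r^3 - 4.8368*r^2 - 5.4247*r - 1.6405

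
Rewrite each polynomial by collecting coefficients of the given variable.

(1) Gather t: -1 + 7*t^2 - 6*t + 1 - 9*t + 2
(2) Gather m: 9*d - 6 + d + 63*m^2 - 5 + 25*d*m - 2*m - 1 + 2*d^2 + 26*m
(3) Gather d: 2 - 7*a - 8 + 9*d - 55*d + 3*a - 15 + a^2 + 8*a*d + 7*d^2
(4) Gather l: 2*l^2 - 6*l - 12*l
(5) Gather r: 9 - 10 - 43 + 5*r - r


(1) = 7*t^2 - 15*t + 2
(2) = 2*d^2 + 10*d + 63*m^2 + m*(25*d + 24) - 12
(3) = a^2 - 4*a + 7*d^2 + d*(8*a - 46) - 21
(4) = 2*l^2 - 18*l
(5) = 4*r - 44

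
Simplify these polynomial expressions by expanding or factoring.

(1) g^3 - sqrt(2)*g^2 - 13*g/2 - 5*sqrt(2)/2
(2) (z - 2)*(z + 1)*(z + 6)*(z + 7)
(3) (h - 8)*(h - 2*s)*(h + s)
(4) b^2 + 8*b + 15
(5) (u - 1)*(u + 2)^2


(1) = (g - 5*sqrt(2)/2)*(g + sqrt(2)/2)*(g + sqrt(2))
(2) = z^4 + 12*z^3 + 27*z^2 - 68*z - 84
(3) = h^3 - h^2*s - 8*h^2 - 2*h*s^2 + 8*h*s + 16*s^2
(4) = (b + 3)*(b + 5)
(5) = u^3 + 3*u^2 - 4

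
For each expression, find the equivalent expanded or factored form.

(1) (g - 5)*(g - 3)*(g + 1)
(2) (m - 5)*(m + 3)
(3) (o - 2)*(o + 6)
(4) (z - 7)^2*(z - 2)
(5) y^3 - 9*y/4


(1) = g^3 - 7*g^2 + 7*g + 15
(2) = m^2 - 2*m - 15
(3) = o^2 + 4*o - 12
(4) = z^3 - 16*z^2 + 77*z - 98
(5) = y*(y - 3/2)*(y + 3/2)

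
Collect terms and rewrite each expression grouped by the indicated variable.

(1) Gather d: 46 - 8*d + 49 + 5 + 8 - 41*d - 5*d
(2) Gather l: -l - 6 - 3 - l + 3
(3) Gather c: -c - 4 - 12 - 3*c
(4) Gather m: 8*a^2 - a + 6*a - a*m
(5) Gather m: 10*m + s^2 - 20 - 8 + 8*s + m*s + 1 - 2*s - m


(1) = 108 - 54*d
(2) = -2*l - 6
(3) = -4*c - 16
(4) = 8*a^2 - a*m + 5*a
(5) = m*(s + 9) + s^2 + 6*s - 27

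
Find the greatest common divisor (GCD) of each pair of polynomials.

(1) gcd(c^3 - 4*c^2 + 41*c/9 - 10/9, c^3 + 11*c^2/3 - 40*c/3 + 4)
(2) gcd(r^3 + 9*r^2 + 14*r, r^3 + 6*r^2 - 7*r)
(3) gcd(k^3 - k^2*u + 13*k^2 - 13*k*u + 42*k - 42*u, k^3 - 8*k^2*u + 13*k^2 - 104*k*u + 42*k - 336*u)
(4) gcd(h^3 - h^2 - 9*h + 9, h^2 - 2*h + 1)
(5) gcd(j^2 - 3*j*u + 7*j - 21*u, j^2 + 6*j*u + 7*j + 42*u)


(1) = c^2 - 7*c/3 + 2/3
(2) = r^2 + 7*r
(3) = k^2 + 13*k + 42
(4) = gcd((h - 3)*(h - 1)*(h + 3), (h - 1)^2) = h - 1
(5) = j + 7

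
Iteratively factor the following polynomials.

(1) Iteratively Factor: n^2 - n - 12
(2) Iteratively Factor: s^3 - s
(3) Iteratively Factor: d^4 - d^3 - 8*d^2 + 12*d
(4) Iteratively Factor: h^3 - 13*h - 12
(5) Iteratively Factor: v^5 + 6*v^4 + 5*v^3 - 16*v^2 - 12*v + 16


(1) = (n - 4)*(n + 3)
(2) = (s)*(s^2 - 1) = s*(s - 1)*(s + 1)
(3) = (d - 2)*(d^3 + d^2 - 6*d) = (d - 2)^2*(d^2 + 3*d) = (d - 2)^2*(d + 3)*(d)
(4) = (h + 1)*(h^2 - h - 12) = (h + 1)*(h + 3)*(h - 4)
(5) = (v + 4)*(v^4 + 2*v^3 - 3*v^2 - 4*v + 4) = (v - 1)*(v + 4)*(v^3 + 3*v^2 - 4) = (v - 1)^2*(v + 4)*(v^2 + 4*v + 4) = (v - 1)^2*(v + 2)*(v + 4)*(v + 2)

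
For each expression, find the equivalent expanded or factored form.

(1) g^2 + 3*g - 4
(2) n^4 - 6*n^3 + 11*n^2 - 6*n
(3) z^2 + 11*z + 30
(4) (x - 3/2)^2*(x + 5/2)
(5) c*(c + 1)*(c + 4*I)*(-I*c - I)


(1) = (g - 1)*(g + 4)
(2) = n*(n - 3)*(n - 2)*(n - 1)
(3) = (z + 5)*(z + 6)
(4) = x^3 - x^2/2 - 21*x/4 + 45/8
(5) = -I*c^4 + 4*c^3 - 2*I*c^3 + 8*c^2 - I*c^2 + 4*c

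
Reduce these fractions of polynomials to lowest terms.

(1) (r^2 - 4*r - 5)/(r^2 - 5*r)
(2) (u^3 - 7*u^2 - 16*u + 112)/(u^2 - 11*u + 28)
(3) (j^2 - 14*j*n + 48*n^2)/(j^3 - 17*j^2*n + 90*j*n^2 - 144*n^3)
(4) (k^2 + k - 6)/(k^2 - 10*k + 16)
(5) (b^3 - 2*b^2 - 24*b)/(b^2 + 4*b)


(1) = (r + 1)/r
(2) = u + 4
(3) = 1/(j - 3*n)
(4) = (k + 3)/(k - 8)
(5) = b - 6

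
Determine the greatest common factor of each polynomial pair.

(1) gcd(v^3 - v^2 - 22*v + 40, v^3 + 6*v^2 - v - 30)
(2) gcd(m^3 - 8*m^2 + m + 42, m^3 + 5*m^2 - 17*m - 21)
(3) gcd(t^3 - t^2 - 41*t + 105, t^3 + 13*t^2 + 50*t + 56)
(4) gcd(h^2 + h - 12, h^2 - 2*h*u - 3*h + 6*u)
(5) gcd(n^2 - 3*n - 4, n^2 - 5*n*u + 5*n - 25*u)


(1) = v^2 + 3*v - 10
(2) = gcd((m - 7)*(m - 3)*(m + 2), (m - 3)*(m + 1)*(m + 7)) = m - 3
(3) = t + 7
(4) = gcd((h - 3)*(h + 4), (h - 3)*(h - 2*u)) = h - 3
(5) = gcd((n - 4)*(n + 1), (n + 5)*(n - 5*u)) = 1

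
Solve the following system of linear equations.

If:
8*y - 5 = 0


Then:
y = 5/8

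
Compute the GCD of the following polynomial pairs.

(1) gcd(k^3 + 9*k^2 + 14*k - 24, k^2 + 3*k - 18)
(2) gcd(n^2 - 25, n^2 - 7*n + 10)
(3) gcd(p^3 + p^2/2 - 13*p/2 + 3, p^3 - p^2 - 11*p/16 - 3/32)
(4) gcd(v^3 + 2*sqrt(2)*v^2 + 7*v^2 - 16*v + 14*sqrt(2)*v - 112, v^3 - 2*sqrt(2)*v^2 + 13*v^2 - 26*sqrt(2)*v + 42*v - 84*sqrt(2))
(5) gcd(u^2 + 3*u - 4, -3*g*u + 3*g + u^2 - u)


(1) = k + 6
(2) = gcd((n - 5)*(n + 5), (n - 5)*(n - 2)) = n - 5
(3) = gcd((p - 2)*(p - 1/2)*(p + 3), (p - 3/2)*(p + 1/4)^2) = 1
(4) = gcd((v + 7)*(v - 2*sqrt(2))*(v + 4*sqrt(2)), (v + 6)*(v + 7)*(v - 2*sqrt(2))) = v^2 + v*(7 - 2*sqrt(2)) - 14*sqrt(2)
(5) = gcd((u - 1)*(u + 4), (-3*g + u)*(u - 1)) = u - 1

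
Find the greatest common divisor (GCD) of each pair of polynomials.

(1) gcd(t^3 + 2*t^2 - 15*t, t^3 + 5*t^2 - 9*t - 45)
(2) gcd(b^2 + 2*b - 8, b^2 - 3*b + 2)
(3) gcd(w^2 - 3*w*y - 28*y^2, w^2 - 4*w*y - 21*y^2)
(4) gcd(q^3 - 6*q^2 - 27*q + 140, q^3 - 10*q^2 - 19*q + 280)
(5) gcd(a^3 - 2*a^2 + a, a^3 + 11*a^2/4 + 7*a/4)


(1) = gcd(t*(t - 3)*(t + 5), (t - 3)*(t + 3)*(t + 5)) = t^2 + 2*t - 15
(2) = gcd((b - 2)*(b + 4), (b - 2)*(b - 1)) = b - 2
(3) = -w + 7*y
(4) = q^2 - 2*q - 35
(5) = a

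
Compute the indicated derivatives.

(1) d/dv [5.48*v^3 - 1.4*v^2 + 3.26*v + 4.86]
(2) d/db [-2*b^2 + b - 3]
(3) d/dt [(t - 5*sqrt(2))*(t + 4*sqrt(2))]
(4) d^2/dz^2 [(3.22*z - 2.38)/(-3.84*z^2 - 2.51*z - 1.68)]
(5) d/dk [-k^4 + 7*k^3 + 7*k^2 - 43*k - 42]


(1) = 16.44*v^2 - 2.8*v + 3.26
(2) = 1 - 4*b
(3) = 2*t - sqrt(2)
(4) = (-(3.22*z - 2.38)*(7.68*z + 2.51)*(15.36*z + 5.02) + (74.1888*z - 2.114)*(3.84*z^2 + 2.51*z + 1.68))/(3.84*z^2 + 2.51*z + 1.68)^3
(5) = -4*k^3 + 21*k^2 + 14*k - 43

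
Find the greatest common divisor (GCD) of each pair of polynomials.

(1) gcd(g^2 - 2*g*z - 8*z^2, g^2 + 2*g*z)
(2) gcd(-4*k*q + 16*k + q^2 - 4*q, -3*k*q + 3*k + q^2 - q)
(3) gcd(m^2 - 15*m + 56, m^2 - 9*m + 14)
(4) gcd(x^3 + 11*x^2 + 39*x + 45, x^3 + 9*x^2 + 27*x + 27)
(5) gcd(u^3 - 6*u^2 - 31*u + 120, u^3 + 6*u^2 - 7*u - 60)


(1) = g + 2*z
(2) = gcd((-4*k + q)*(q - 4), (-3*k + q)*(q - 1)) = 1
(3) = gcd((m - 8)*(m - 7), (m - 7)*(m - 2)) = m - 7
(4) = gcd((x + 3)^2*(x + 5), (x + 3)^3) = x^2 + 6*x + 9
(5) = u^2 + 2*u - 15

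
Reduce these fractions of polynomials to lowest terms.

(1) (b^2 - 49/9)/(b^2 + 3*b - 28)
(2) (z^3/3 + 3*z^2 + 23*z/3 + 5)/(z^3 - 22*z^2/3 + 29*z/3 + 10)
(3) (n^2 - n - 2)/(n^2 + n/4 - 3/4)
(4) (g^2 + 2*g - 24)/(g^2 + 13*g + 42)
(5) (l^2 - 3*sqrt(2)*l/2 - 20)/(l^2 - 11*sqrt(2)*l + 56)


(1) = (9*b^2 - 49)/(9*b^2 + 27*b - 252)
(2) = (z^3 + 9*z^2 + 23*z + 15)/(3*z^3 - 22*z^2 + 29*z + 30)
(3) = (4*n - 8)/(4*n - 3)
(4) = (g - 4)/(g + 7)
(5) = (2*l + 5*sqrt(2))/(2*l - 14*sqrt(2))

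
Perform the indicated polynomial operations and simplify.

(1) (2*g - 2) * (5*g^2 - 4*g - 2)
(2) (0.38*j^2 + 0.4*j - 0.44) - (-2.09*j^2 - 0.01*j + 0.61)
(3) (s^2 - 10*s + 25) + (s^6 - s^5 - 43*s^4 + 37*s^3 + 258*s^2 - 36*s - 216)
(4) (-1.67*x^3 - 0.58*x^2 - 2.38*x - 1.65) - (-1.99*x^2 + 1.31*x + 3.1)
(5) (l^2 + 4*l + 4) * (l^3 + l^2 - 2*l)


(1) = 10*g^3 - 18*g^2 + 4*g + 4
(2) = 2.47*j^2 + 0.41*j - 1.05
(3) = s^6 - s^5 - 43*s^4 + 37*s^3 + 259*s^2 - 46*s - 191
(4) = -1.67*x^3 + 1.41*x^2 - 3.69*x - 4.75
(5) = l^5 + 5*l^4 + 6*l^3 - 4*l^2 - 8*l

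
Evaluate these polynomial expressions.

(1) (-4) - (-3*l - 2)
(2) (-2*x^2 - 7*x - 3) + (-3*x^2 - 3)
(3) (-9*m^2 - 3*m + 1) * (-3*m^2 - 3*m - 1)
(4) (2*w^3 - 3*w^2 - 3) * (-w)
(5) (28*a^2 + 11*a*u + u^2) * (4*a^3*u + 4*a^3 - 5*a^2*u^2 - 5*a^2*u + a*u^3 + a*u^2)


(1) = 3*l - 2
(2) = -5*x^2 - 7*x - 6
(3) = 27*m^4 + 36*m^3 + 15*m^2 - 1
(4) = -2*w^4 + 3*w^3 + 3*w
(5) = 112*a^5*u + 112*a^5 - 96*a^4*u^2 - 96*a^4*u - 23*a^3*u^3 - 23*a^3*u^2 + 6*a^2*u^4 + 6*a^2*u^3 + a*u^5 + a*u^4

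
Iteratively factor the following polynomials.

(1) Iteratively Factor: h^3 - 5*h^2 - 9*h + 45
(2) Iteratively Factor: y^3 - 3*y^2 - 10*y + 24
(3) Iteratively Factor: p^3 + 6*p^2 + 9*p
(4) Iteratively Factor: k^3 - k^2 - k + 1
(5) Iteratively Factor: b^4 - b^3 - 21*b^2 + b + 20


(1) = (h + 3)*(h^2 - 8*h + 15) = (h - 3)*(h + 3)*(h - 5)
(2) = (y - 2)*(y^2 - y - 12) = (y - 4)*(y - 2)*(y + 3)
(3) = (p)*(p^2 + 6*p + 9) = p*(p + 3)*(p + 3)
(4) = (k + 1)*(k^2 - 2*k + 1) = (k - 1)*(k + 1)*(k - 1)
(5) = (b - 5)*(b^3 + 4*b^2 - b - 4) = (b - 5)*(b + 4)*(b^2 - 1) = (b - 5)*(b - 1)*(b + 4)*(b + 1)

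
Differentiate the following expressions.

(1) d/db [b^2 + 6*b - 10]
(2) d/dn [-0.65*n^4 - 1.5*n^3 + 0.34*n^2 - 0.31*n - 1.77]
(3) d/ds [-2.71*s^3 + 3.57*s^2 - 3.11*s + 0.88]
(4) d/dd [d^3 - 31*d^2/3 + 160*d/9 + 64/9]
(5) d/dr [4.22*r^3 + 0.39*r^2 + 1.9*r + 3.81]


(1) = 2*b + 6
(2) = -2.6*n^3 - 4.5*n^2 + 0.68*n - 0.31
(3) = -8.13*s^2 + 7.14*s - 3.11
(4) = 3*d^2 - 62*d/3 + 160/9
(5) = 12.66*r^2 + 0.78*r + 1.9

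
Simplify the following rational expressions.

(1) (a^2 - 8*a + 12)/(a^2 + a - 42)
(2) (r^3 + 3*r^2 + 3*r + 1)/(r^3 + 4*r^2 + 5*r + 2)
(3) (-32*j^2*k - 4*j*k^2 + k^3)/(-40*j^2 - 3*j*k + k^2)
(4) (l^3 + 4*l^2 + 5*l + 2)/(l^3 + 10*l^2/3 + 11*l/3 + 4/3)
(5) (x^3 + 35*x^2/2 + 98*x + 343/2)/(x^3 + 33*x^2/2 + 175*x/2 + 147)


(1) = (a - 2)/(a + 7)
(2) = (r + 1)/(r + 2)
(3) = (4*j*k + k^2)/(5*j + k)
(4) = (3*l + 6)/(3*l + 4)
(5) = (x + 7)/(x + 6)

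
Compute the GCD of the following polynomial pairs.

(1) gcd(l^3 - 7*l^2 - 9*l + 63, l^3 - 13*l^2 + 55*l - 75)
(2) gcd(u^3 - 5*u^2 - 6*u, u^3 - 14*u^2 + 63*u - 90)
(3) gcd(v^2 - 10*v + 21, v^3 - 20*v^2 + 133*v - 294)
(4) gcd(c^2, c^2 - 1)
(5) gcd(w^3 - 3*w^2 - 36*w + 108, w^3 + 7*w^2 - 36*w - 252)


(1) = gcd((l - 7)*(l - 3)*(l + 3), (l - 5)^2*(l - 3)) = l - 3
(2) = gcd(u*(u - 6)*(u + 1), (u - 6)*(u - 5)*(u - 3)) = u - 6
(3) = gcd((v - 7)*(v - 3), (v - 7)^2*(v - 6)) = v - 7
(4) = 1
(5) = gcd((w - 6)*(w - 3)*(w + 6), (w - 6)*(w + 6)*(w + 7)) = w^2 - 36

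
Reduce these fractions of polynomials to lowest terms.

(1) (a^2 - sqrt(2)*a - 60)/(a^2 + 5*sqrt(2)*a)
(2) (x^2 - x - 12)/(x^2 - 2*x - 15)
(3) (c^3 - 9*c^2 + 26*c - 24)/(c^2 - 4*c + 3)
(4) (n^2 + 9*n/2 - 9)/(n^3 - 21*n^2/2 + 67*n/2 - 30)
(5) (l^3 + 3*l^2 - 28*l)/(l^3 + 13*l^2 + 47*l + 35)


(1) = (a - 6*sqrt(2))/a
(2) = (x - 4)/(x - 5)
(3) = (c^2 - 6*c + 8)/(c - 1)
(4) = (n + 6)/(n^2 - 9*n + 20)
(5) = (l^2 - 4*l)/(l^2 + 6*l + 5)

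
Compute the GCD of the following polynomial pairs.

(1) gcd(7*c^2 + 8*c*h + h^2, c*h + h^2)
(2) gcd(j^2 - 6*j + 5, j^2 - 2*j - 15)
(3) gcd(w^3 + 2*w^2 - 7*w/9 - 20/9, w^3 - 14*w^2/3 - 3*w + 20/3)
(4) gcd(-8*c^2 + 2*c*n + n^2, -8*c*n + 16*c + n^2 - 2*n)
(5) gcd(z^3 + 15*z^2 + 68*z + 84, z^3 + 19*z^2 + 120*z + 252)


(1) = gcd((c + h)*(7*c + h), h*(c + h)) = c + h
(2) = j - 5
(3) = w^2 + w/3 - 4/3
(4) = 1
(5) = z^2 + 13*z + 42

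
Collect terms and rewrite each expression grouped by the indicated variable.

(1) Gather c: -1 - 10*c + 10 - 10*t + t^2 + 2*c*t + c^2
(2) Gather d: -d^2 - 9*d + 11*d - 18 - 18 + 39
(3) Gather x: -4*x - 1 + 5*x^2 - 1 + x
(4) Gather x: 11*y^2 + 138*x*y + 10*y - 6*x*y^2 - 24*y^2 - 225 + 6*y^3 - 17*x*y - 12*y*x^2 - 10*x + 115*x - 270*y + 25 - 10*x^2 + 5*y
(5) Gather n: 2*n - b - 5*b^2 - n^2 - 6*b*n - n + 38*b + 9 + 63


(1) = c^2 + c*(2*t - 10) + t^2 - 10*t + 9
(2) = -d^2 + 2*d + 3
(3) = 5*x^2 - 3*x - 2
(4) = x^2*(-12*y - 10) + x*(-6*y^2 + 121*y + 105) + 6*y^3 - 13*y^2 - 255*y - 200
(5) = -5*b^2 + 37*b - n^2 + n*(1 - 6*b) + 72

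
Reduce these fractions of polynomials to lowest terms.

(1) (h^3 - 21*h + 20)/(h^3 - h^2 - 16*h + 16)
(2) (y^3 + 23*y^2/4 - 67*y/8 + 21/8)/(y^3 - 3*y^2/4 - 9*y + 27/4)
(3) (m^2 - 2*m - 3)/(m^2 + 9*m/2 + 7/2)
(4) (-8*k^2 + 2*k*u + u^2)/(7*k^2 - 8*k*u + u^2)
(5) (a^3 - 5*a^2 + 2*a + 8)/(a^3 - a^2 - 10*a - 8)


(1) = (h + 5)/(h + 4)
(2) = (2*y^2 + 13*y - 7)/(2*y^2 - 18)
(3) = (2*m - 6)/(2*m + 7)
(4) = (-8*k^2 + 2*k*u + u^2)/(7*k^2 - 8*k*u + u^2)
(5) = (a - 2)/(a + 2)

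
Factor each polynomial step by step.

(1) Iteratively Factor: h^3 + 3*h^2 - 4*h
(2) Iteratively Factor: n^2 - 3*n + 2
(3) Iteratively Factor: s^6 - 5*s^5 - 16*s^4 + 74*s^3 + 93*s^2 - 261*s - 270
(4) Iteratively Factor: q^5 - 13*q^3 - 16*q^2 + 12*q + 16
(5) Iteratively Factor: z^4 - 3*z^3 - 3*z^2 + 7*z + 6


(1) = (h - 1)*(h^2 + 4*h) = (h - 1)*(h + 4)*(h)
(2) = (n - 2)*(n - 1)
(3) = (s + 2)*(s^5 - 7*s^4 - 2*s^3 + 78*s^2 - 63*s - 135) = (s - 3)*(s + 2)*(s^4 - 4*s^3 - 14*s^2 + 36*s + 45) = (s - 3)*(s + 1)*(s + 2)*(s^3 - 5*s^2 - 9*s + 45) = (s - 5)*(s - 3)*(s + 1)*(s + 2)*(s^2 - 9) = (s - 5)*(s - 3)^2*(s + 1)*(s + 2)*(s + 3)
(4) = (q + 2)*(q^4 - 2*q^3 - 9*q^2 + 2*q + 8) = (q - 1)*(q + 2)*(q^3 - q^2 - 10*q - 8) = (q - 1)*(q + 1)*(q + 2)*(q^2 - 2*q - 8) = (q - 1)*(q + 1)*(q + 2)^2*(q - 4)
(5) = (z - 3)*(z^3 - 3*z - 2) = (z - 3)*(z + 1)*(z^2 - z - 2) = (z - 3)*(z + 1)^2*(z - 2)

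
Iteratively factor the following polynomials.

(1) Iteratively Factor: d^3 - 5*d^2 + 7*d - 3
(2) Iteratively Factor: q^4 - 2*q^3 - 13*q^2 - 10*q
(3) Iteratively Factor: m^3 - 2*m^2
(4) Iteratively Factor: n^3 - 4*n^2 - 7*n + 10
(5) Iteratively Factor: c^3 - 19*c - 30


(1) = (d - 1)*(d^2 - 4*d + 3) = (d - 1)^2*(d - 3)
(2) = (q - 5)*(q^3 + 3*q^2 + 2*q) = q*(q - 5)*(q^2 + 3*q + 2) = q*(q - 5)*(q + 1)*(q + 2)
(3) = (m)*(m^2 - 2*m) = m^2*(m - 2)
(4) = (n - 5)*(n^2 + n - 2) = (n - 5)*(n - 1)*(n + 2)
(5) = (c + 2)*(c^2 - 2*c - 15) = (c - 5)*(c + 2)*(c + 3)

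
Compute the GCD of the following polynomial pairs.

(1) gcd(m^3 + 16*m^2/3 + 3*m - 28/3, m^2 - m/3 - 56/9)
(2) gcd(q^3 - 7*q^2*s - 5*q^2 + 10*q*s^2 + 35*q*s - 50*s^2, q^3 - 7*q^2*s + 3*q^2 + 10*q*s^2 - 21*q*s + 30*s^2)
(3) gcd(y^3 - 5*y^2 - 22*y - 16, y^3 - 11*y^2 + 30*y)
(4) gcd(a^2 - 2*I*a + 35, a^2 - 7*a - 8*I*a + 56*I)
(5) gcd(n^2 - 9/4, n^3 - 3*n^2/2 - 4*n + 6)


(1) = gcd((m - 1)*(m + 7/3)*(m + 4), (m - 8/3)*(m + 7/3)) = m + 7/3
(2) = q^2 - 7*q*s + 10*s^2
(3) = 1
(4) = gcd((a - 7*I)*(a + 5*I), (a - 7)*(a - 8*I)) = 1
(5) = n - 3/2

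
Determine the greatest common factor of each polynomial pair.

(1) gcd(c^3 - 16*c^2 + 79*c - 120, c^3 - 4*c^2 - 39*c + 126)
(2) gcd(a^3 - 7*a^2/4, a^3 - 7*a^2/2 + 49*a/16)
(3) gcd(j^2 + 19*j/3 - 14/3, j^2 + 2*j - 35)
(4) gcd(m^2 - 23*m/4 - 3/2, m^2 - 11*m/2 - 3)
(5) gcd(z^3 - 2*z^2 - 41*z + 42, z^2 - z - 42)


(1) = gcd((c - 8)*(c - 5)*(c - 3), (c - 7)*(c - 3)*(c + 6)) = c - 3
(2) = gcd(a^2*(a - 7/4), a*(a - 7/4)^2) = a^2 - 7*a/4
(3) = j + 7
(4) = m - 6
(5) = z^2 - z - 42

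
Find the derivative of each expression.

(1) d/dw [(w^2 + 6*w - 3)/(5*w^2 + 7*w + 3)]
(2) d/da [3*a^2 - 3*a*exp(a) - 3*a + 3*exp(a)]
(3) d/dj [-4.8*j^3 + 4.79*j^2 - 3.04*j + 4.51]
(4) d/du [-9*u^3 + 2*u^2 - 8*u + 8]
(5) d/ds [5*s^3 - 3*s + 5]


(1) = (-23*w^2 + 36*w + 39)/(25*w^4 + 70*w^3 + 79*w^2 + 42*w + 9)
(2) = -3*a*exp(a) + 6*a - 3
(3) = -14.4*j^2 + 9.58*j - 3.04
(4) = -27*u^2 + 4*u - 8
(5) = 15*s^2 - 3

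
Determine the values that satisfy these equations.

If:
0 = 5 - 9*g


Then:
g = 5/9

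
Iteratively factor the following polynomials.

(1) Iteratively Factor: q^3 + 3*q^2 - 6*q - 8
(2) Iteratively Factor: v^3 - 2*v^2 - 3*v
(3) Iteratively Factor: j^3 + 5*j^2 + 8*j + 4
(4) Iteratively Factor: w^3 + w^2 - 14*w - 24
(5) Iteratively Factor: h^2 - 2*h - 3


(1) = (q + 1)*(q^2 + 2*q - 8) = (q + 1)*(q + 4)*(q - 2)
(2) = (v)*(v^2 - 2*v - 3) = v*(v + 1)*(v - 3)
(3) = (j + 2)*(j^2 + 3*j + 2) = (j + 1)*(j + 2)*(j + 2)
(4) = (w + 3)*(w^2 - 2*w - 8) = (w - 4)*(w + 3)*(w + 2)
(5) = (h + 1)*(h - 3)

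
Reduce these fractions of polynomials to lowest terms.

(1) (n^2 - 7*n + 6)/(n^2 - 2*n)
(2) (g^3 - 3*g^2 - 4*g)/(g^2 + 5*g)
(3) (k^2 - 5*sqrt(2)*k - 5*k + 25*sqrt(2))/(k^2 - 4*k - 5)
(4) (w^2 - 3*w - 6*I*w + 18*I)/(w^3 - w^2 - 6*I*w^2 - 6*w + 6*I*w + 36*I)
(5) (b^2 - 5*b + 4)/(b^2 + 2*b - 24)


(1) = (n^2 - 7*n + 6)/(n^2 - 2*n)
(2) = (g^2 - 3*g - 4)/(g + 5)
(3) = (k - 5*sqrt(2))/(k + 1)
(4) = 1/(w + 2)
(5) = (b - 1)/(b + 6)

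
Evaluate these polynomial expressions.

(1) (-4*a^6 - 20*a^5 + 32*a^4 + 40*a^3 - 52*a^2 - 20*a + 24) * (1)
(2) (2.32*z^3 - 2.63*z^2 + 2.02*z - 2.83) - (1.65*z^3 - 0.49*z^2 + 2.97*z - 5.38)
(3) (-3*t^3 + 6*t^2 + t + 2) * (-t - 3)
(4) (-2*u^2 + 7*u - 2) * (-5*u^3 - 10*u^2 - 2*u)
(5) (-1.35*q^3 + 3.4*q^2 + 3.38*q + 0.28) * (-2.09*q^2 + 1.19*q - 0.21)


(1) = -4*a^6 - 20*a^5 + 32*a^4 + 40*a^3 - 52*a^2 - 20*a + 24
(2) = 0.67*z^3 - 2.14*z^2 - 0.95*z + 2.55
(3) = 3*t^4 + 3*t^3 - 19*t^2 - 5*t - 6
(4) = 10*u^5 - 15*u^4 - 56*u^3 + 6*u^2 + 4*u
(5) = 2.8215*q^5 - 8.7125*q^4 - 2.7347*q^3 + 2.723*q^2 - 0.3766*q - 0.0588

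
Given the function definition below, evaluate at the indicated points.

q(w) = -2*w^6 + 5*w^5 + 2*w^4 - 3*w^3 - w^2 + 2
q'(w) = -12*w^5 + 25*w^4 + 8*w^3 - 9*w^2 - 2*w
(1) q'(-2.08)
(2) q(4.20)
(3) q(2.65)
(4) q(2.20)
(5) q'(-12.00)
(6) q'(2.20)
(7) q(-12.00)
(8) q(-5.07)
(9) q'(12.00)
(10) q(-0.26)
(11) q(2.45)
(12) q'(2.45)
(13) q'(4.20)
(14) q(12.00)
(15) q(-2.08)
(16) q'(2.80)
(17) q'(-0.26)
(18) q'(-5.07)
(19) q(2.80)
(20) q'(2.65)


(1) = 828.37
(2) = -4059.07
(3) = -1.43
(4) = 42.99
(5) = 3489288.00
(6) = 4.43
(7) = -7169614.00
(8) = -49029.66
(9) = -2455080.00
(10) = 1.99
(11) = 32.77
(12) = -99.81
(13) = -7478.16
(14) = -4691662.00
(15) = -294.52
(16) = -429.15
(17) = -0.10
(18) = 55454.29
(19) = -52.03
(20) = -254.97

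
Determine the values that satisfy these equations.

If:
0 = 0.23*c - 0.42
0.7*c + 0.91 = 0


Then:
No Solution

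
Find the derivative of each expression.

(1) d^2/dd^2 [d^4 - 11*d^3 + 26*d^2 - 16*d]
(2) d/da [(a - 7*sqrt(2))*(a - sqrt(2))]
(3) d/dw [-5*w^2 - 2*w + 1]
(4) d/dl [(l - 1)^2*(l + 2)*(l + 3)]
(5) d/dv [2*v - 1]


(1) = 12*d^2 - 66*d + 52
(2) = 2*a - 8*sqrt(2)
(3) = -10*w - 2
(4) = 4*l^3 + 9*l^2 - 6*l - 7
(5) = 2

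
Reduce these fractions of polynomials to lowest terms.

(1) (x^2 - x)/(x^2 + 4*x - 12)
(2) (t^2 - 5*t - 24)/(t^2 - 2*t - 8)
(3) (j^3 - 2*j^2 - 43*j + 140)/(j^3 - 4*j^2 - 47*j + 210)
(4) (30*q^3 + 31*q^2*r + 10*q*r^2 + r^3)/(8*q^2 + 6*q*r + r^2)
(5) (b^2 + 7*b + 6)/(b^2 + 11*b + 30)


(1) = (x^2 - x)/(x^2 + 4*x - 12)
(2) = (t^2 - 5*t - 24)/(t^2 - 2*t - 8)
(3) = (j - 4)/(j - 6)
(4) = (15*q^2 + 8*q*r + r^2)/(4*q + r)
(5) = (b + 1)/(b + 5)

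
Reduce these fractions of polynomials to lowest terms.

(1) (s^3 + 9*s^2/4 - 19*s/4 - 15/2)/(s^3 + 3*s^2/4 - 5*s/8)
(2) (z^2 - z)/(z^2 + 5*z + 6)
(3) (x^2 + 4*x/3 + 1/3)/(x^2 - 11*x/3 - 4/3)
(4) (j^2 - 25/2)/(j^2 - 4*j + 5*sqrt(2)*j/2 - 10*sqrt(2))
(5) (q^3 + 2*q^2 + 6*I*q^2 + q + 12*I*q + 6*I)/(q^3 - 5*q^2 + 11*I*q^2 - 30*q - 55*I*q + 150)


(1) = (2*s^2 + 2*s - 12)/(2*s^2 - s)
(2) = (z^2 - z)/(z^2 + 5*z + 6)
(3) = (x + 1)/(x - 4)
(4) = (4*j - 10*sqrt(2))/(4*j - 16)
(5) = (q^2 + 2*q + 1)/(q^2 + q*(-5 + 5*I) - 25*I)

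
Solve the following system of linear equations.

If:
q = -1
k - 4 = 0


Then:
k = 4
q = -1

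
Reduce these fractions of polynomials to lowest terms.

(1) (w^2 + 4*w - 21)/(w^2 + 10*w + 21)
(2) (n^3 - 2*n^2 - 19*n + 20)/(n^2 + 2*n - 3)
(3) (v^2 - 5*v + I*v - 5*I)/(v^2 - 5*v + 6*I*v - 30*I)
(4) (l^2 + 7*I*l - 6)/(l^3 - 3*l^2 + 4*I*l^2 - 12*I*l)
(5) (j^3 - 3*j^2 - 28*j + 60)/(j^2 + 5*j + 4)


(1) = (w - 3)/(w + 3)
(2) = (n^2 - n - 20)/(n + 3)
(3) = (v + I)/(v + 6*I)
(4) = (l^2 + 7*I*l - 6)/(l^3 + l^2*(-3 + 4*I) - 12*I*l)
(5) = (j^3 - 3*j^2 - 28*j + 60)/(j^2 + 5*j + 4)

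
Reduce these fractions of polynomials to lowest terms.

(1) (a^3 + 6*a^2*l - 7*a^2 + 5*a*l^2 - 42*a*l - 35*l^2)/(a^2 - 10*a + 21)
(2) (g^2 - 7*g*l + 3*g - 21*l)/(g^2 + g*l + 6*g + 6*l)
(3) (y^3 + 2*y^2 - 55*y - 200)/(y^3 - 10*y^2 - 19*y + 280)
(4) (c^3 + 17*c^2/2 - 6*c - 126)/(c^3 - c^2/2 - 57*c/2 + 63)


(1) = (a^2 + 6*a*l + 5*l^2)/(a - 3)
(2) = (g^2 - 7*g*l + 3*g - 21*l)/(g^2 + g*l + 6*g + 6*l)
(3) = (y + 5)/(y - 7)
(4) = (c + 6)/(c - 3)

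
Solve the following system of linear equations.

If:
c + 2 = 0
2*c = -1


Then:
No Solution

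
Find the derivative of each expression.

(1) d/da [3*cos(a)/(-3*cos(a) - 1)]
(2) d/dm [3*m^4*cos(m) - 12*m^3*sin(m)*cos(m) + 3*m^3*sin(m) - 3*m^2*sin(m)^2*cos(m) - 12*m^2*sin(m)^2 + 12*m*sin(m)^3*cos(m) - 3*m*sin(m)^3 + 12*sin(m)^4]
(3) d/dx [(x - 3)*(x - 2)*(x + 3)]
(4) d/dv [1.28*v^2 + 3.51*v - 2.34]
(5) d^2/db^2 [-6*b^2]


(1) = 3*sin(a)/(3*cos(a) + 1)^2
(2) = -3*m^4*sin(m) + 24*m^3*sin(m)^2 + 15*m^3*cos(m) - 12*m^3 + 9*m^2*sin(m)^3 - 60*m^2*sin(m)*cos(m) + 3*m^2*sin(m) - 48*m*sin(m)^4 - 15*m*sin(m)^2*cos(m) + 12*m*sin(m)^2 + 60*sin(m)^3*cos(m) - 3*sin(m)^3
(3) = 3*x^2 - 4*x - 9
(4) = 2.56*v + 3.51
(5) = -12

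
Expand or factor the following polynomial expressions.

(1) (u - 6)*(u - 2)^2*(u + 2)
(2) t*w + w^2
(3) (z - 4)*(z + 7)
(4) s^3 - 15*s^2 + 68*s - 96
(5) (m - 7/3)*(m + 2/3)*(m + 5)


(1) = u^4 - 8*u^3 + 8*u^2 + 32*u - 48
(2) = w*(t + w)
(3) = z^2 + 3*z - 28
(4) = (s - 8)*(s - 4)*(s - 3)
(5) = m^3 + 10*m^2/3 - 89*m/9 - 70/9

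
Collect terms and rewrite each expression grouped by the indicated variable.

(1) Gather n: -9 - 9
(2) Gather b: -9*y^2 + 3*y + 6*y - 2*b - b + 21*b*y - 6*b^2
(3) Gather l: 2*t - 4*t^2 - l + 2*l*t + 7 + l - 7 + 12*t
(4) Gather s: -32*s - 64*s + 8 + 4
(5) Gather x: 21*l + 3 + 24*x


(1) = -18
(2) = -6*b^2 + b*(21*y - 3) - 9*y^2 + 9*y
(3) = 2*l*t - 4*t^2 + 14*t
(4) = 12 - 96*s
(5) = 21*l + 24*x + 3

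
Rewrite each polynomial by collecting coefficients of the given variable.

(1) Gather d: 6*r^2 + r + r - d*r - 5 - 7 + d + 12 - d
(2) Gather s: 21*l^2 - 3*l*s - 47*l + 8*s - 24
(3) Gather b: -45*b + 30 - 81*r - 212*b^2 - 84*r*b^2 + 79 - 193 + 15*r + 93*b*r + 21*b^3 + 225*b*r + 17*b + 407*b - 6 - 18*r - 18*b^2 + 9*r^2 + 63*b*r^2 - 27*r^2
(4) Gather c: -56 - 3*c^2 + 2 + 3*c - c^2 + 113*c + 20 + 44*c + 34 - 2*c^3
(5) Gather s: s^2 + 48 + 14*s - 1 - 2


(1) = -d*r + 6*r^2 + 2*r
(2) = 21*l^2 - 47*l + s*(8 - 3*l) - 24
(3) = 21*b^3 + b^2*(-84*r - 230) + b*(63*r^2 + 318*r + 379) - 18*r^2 - 84*r - 90
(4) = -2*c^3 - 4*c^2 + 160*c
(5) = s^2 + 14*s + 45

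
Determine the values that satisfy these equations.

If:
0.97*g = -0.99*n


Then:
g = -1.02061855670103*n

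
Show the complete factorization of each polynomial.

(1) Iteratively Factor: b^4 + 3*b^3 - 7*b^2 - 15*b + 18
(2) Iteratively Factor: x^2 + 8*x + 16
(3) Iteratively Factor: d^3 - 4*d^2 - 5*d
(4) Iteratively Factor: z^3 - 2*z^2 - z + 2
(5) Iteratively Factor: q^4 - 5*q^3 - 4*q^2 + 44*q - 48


(1) = (b + 3)*(b^3 - 7*b + 6) = (b - 1)*(b + 3)*(b^2 + b - 6) = (b - 2)*(b - 1)*(b + 3)*(b + 3)
(2) = (x + 4)*(x + 4)
(3) = (d + 1)*(d^2 - 5*d) = (d - 5)*(d + 1)*(d)
(4) = (z - 2)*(z^2 - 1) = (z - 2)*(z + 1)*(z - 1)
(5) = (q - 2)*(q^3 - 3*q^2 - 10*q + 24) = (q - 4)*(q - 2)*(q^2 + q - 6) = (q - 4)*(q - 2)*(q + 3)*(q - 2)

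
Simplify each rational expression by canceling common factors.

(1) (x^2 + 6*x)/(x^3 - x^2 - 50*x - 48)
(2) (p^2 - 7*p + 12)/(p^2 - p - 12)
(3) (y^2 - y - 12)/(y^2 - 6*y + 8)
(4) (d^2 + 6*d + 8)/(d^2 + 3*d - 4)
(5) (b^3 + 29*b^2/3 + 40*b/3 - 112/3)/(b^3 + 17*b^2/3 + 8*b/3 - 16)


(1) = x/(x^2 - 7*x - 8)
(2) = (p - 3)/(p + 3)
(3) = (y + 3)/(y - 2)
(4) = (d + 2)/(d - 1)
(5) = (b + 7)/(b + 3)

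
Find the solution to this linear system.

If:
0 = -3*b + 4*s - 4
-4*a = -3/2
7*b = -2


Then:
a = 3/8
b = -2/7
s = 11/14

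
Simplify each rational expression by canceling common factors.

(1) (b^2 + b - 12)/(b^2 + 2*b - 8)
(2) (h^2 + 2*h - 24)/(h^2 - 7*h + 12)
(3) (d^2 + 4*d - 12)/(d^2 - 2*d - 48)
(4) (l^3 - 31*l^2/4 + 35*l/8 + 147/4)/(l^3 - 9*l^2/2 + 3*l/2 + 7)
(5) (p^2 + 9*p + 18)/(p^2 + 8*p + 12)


(1) = (b - 3)/(b - 2)
(2) = (h + 6)/(h - 3)
(3) = (d - 2)/(d - 8)
(4) = (4*l^2 - 17*l - 42)/(4*l^2 - 4*l - 8)
(5) = (p + 3)/(p + 2)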